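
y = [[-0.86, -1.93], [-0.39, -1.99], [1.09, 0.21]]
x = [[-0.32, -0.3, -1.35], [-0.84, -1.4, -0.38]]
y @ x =[[1.9, 2.96, 1.89], [1.8, 2.9, 1.28], [-0.53, -0.62, -1.55]]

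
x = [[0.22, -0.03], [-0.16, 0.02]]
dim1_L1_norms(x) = [0.25, 0.18]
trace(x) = 0.24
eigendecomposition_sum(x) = [[0.22, -0.03],[-0.16, 0.02]] + [[-0.0,-0.00], [-0.0,-0.0]]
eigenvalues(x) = [0.24, -0.0]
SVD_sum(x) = [[0.22, -0.03], [-0.16, 0.02]] + [[-0.0, -0.00], [-0.0, -0.00]]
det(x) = -0.00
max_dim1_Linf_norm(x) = 0.22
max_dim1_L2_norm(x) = 0.22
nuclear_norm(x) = 0.28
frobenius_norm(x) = 0.27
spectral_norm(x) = 0.27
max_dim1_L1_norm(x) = 0.25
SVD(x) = [[-0.81,0.59], [0.59,0.81]] @ diag([0.274404582880899, 0.0014577016017754086]) @ [[-0.99,  0.13], [-0.13,  -0.99]]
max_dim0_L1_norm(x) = 0.38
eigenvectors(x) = [[0.81, 0.13], [-0.59, 0.99]]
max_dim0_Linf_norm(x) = 0.22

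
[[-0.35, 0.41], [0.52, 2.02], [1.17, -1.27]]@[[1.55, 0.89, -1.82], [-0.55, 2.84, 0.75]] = [[-0.77,0.85,0.94], [-0.31,6.20,0.57], [2.51,-2.57,-3.08]]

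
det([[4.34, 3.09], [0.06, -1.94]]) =-8.605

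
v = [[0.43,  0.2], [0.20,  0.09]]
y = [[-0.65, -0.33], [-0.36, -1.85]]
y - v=[[-1.08,-0.53], [-0.56,-1.94]]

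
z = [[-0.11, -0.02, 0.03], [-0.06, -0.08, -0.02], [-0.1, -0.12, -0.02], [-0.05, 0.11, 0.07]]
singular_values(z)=[0.21, 0.15, 0.0]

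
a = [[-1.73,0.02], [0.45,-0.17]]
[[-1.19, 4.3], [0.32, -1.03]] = a @ [[0.69,  -2.49], [-0.05,  -0.53]]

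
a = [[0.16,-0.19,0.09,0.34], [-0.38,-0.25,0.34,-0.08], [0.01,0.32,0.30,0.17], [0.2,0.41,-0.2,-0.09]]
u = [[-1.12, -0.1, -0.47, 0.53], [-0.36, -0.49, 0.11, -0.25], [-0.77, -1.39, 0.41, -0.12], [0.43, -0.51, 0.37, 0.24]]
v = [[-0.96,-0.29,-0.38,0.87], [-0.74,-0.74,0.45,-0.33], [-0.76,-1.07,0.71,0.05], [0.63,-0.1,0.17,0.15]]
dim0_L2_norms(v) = [1.56, 1.34, 0.94, 0.94]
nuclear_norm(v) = 3.96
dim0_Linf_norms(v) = [0.96, 1.07, 0.71, 0.87]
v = u + a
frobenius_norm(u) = 2.36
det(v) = 0.12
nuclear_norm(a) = 1.69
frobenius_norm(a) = 1.00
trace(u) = -0.96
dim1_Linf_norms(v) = [0.96, 0.74, 1.07, 0.63]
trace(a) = 0.12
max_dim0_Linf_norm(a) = 0.41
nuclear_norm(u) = 3.77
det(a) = 0.00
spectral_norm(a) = 0.74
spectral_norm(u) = 1.87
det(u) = 0.04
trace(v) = -0.84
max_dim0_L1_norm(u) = 2.68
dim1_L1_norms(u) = [2.22, 1.21, 2.69, 1.55]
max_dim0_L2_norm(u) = 1.56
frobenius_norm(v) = 2.45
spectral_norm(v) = 2.01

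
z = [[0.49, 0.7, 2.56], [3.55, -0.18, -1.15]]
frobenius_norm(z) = 4.61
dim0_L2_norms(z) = [3.58, 0.72, 2.81]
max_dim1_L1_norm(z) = 4.88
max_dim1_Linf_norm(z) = 3.55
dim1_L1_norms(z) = [3.75, 4.88]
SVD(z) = [[-0.19, 0.98], [0.98, 0.19]] @ diag([3.7699966708154453, 2.651079987861638]) @ [[0.90, -0.08, -0.43], [0.43, 0.25, 0.87]]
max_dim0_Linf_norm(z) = 3.55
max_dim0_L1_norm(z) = 4.04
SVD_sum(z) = [[-0.64, 0.06, 0.30], [3.33, -0.30, -1.58]] + [[1.13, 0.64, 2.26], [0.22, 0.12, 0.43]]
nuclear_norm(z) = 6.42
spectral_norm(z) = 3.77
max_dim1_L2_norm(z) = 3.74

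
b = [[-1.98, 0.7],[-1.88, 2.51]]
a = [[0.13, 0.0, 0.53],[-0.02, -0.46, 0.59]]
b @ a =[[-0.27, -0.32, -0.64], [-0.29, -1.15, 0.48]]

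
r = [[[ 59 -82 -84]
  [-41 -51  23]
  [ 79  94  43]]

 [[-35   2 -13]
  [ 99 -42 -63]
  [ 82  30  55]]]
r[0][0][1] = -82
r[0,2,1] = 94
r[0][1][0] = -41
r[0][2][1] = 94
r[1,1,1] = -42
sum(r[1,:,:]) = 115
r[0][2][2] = 43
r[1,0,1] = 2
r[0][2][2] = 43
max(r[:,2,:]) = 94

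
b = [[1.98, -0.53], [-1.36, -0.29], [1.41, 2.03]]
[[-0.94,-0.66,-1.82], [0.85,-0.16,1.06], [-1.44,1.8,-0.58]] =b @ [[-0.56, -0.08, -0.84], [-0.32, 0.94, 0.30]]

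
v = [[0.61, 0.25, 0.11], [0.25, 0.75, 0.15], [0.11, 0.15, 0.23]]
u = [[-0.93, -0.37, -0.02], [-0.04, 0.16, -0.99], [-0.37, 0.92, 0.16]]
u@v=[[-0.66, -0.51, -0.16], [-0.09, -0.04, -0.21], [0.02, 0.62, 0.13]]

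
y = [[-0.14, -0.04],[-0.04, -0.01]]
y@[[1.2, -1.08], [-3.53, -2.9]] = [[-0.03, 0.27], [-0.01, 0.07]]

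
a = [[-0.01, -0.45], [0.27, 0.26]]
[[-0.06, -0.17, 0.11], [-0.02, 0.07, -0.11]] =a@[[-0.2, -0.11, -0.17], [0.13, 0.37, -0.25]]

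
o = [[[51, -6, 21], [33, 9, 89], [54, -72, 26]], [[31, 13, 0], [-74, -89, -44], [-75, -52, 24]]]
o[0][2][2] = 26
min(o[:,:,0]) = -75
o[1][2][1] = -52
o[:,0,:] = [[51, -6, 21], [31, 13, 0]]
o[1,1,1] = -89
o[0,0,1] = -6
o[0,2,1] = -72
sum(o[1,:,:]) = -266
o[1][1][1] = -89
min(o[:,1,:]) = -89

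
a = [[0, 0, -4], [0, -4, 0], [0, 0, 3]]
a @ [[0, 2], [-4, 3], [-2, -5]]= [[8, 20], [16, -12], [-6, -15]]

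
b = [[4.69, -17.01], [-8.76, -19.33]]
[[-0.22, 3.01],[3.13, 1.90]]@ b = [[-27.40,-54.44], [-1.96,-89.97]]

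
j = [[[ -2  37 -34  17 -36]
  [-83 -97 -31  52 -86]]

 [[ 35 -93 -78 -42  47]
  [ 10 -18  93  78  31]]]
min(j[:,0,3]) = -42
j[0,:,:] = [[-2, 37, -34, 17, -36], [-83, -97, -31, 52, -86]]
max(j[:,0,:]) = 47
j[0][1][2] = -31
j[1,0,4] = 47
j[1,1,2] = 93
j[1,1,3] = 78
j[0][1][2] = -31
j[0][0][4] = -36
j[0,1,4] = -86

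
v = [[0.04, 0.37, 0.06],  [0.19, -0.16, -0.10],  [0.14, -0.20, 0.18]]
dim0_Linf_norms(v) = [0.19, 0.37, 0.18]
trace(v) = 0.06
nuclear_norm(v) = 0.89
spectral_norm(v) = 0.46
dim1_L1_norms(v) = [0.47, 0.45, 0.52]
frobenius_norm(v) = 0.55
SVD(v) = [[0.75, 0.59, -0.30], [-0.44, 0.11, -0.89], [-0.5, 0.80, 0.34]] @ diag([0.46323449263945393, 0.23343255353508213, 0.19163258537931074]) @ [[-0.27,0.96,-0.0],[0.67,0.19,0.72],[-0.7,-0.19,0.69]]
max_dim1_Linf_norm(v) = 0.37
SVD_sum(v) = [[-0.09,0.33,-0.0], [0.05,-0.20,0.0], [0.06,-0.22,0.0]] + [[0.09, 0.03, 0.1], [0.02, 0.00, 0.02], [0.12, 0.03, 0.13]] + [[0.04, 0.01, -0.04],[0.12, 0.03, -0.12],[-0.05, -0.01, 0.05]]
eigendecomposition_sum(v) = [[(-0.12+0j), 0.23-0.00j, 0.05+0.00j], [0.13-0.00j, -0.25+0.00j, -0.06-0.00j], [(0.07-0j), (-0.14+0j), (-0.03-0j)]] + [[(0.08+0.02j), 0.07-0.03j, 0.08j], [0.03+0.03j, 0.04+0.01j, -0.02+0.04j], [(0.03-0.1j), (-0.03-0.09j), 0.11+0.00j]] + [[(0.08-0.02j), 0.07+0.03j, -0.08j], [(0.03-0.03j), (0.04-0.01j), (-0.02-0.04j)], [0.03+0.10j, (-0.03+0.09j), (0.11-0j)]]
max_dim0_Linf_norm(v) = 0.37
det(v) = -0.02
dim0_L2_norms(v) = [0.24, 0.45, 0.21]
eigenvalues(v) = [(-0.39+0j), (0.23+0.03j), (0.23-0.03j)]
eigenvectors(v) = [[(0.63+0j), (0.03+0.59j), 0.03-0.59j], [(-0.67+0j), (-0.15+0.3j), (-0.15-0.3j)], [-0.39+0.00j, (0.74+0j), 0.74-0.00j]]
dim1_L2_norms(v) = [0.38, 0.27, 0.3]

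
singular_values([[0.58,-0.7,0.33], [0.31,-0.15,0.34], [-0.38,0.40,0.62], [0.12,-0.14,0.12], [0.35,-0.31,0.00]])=[1.22, 0.78, 0.14]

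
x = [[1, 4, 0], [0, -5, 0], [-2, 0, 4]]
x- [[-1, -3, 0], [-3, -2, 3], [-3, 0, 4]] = [[2, 7, 0], [3, -3, -3], [1, 0, 0]]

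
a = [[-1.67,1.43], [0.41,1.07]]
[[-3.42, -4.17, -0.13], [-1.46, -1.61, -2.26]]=a@[[0.66,0.91,-1.30], [-1.62,-1.85,-1.61]]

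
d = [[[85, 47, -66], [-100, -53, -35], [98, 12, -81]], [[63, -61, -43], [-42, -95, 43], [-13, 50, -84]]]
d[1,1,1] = -95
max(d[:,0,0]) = 85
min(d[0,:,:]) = -100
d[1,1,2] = 43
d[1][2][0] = -13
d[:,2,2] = [-81, -84]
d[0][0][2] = -66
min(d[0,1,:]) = -100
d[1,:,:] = [[63, -61, -43], [-42, -95, 43], [-13, 50, -84]]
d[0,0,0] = 85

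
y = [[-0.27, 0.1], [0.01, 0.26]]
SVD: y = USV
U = [[-0.81, -0.59],  [-0.59, 0.81]]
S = [0.32, 0.23]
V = [[0.67, -0.74], [0.74, 0.67]]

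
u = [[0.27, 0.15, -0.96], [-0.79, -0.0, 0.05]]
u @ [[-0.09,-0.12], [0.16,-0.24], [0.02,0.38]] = [[-0.02, -0.43], [0.07, 0.11]]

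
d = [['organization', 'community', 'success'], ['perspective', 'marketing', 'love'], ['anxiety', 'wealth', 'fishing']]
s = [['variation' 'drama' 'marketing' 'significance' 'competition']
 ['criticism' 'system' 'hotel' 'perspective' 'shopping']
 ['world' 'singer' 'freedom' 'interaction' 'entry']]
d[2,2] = 'fishing'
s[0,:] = ['variation', 'drama', 'marketing', 'significance', 'competition']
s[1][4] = 'shopping'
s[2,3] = 'interaction'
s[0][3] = 'significance'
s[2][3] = 'interaction'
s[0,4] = 'competition'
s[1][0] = 'criticism'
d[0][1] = 'community'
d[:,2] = ['success', 'love', 'fishing']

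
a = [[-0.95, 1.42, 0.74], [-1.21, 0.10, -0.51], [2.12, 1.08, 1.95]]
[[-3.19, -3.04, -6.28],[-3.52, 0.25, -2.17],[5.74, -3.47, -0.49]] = a @ [[1.54, -0.26, 1.65], [-2.64, -2.16, -3.17], [2.73, -0.3, -0.29]]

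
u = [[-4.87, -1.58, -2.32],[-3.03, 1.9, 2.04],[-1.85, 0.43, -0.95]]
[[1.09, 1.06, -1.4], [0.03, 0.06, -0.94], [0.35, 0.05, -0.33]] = u @ [[-0.14, -0.16, 0.31], [-0.07, -0.34, 0.18], [-0.13, 0.11, -0.17]]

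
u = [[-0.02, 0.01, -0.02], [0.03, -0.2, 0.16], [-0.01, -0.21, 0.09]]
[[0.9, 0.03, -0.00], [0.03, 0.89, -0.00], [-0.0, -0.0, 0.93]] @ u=[[-0.02,0.00,-0.01], [0.03,-0.18,0.14], [-0.01,-0.2,0.08]]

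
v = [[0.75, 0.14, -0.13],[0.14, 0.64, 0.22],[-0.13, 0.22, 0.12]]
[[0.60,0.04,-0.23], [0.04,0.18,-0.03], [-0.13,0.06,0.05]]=v@ [[0.76, -0.03, -0.23], [-0.03, 0.32, -0.1], [-0.23, -0.10, 0.32]]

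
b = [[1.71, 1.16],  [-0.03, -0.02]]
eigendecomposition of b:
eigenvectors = [[1.00,-0.56], [-0.02,0.83]]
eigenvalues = [1.69, 0.0]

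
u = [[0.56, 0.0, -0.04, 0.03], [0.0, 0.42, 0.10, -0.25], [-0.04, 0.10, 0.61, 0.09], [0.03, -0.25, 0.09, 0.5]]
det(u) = 0.043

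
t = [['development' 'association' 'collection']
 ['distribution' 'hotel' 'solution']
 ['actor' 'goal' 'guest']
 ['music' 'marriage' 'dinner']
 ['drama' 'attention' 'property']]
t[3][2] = 'dinner'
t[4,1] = 'attention'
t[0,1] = 'association'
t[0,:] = ['development', 'association', 'collection']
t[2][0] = 'actor'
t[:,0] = ['development', 'distribution', 'actor', 'music', 'drama']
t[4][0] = 'drama'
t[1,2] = 'solution'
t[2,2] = 'guest'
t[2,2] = 'guest'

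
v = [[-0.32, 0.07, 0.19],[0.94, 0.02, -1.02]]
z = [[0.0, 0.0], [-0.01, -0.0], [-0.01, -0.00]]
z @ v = [[0.0, 0.0, 0.0], [0.00, -0.0, -0.00], [0.0, -0.0, -0.0]]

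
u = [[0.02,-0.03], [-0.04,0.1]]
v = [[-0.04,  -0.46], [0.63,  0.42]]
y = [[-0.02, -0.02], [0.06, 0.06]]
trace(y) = 0.04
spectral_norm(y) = 0.09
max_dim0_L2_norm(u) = 0.1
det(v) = 0.27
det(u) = 0.00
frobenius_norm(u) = 0.11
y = u @ v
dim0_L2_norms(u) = [0.04, 0.1]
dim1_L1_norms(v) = [0.5, 1.05]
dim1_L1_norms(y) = [0.04, 0.12]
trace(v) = 0.38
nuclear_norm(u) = 0.12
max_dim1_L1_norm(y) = 0.12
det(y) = -0.00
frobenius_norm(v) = 0.89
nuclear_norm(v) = 1.15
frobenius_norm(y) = 0.09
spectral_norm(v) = 0.82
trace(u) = 0.12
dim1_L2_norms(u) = [0.04, 0.11]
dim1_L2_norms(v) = [0.46, 0.76]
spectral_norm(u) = 0.11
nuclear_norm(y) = 0.09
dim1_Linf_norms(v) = [0.46, 0.63]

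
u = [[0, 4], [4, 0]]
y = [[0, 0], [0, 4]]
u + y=[[0, 4], [4, 4]]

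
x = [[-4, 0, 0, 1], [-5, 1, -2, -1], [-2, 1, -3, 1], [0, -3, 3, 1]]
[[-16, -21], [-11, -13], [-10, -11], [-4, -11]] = x@[[3, 4], [0, 2], [0, 0], [-4, -5]]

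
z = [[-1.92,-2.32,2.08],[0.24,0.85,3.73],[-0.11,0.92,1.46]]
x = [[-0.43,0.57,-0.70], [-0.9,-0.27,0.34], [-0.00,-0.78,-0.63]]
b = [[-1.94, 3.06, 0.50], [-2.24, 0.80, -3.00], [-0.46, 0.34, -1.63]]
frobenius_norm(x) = 1.73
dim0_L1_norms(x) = [1.33, 1.62, 1.67]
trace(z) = 0.39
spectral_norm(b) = 4.59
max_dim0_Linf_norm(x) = 0.9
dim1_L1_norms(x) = [1.7, 1.51, 1.41]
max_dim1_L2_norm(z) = 3.83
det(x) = -1.00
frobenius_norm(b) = 5.57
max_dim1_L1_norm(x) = 1.7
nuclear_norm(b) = 8.17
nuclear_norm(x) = 3.00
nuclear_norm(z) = 8.18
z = b @ x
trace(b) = -2.77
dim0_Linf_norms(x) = [0.9, 0.78, 0.7]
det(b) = -6.60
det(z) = 6.62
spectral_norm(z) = 4.59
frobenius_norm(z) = 5.57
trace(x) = -1.33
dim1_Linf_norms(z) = [2.32, 3.73, 1.46]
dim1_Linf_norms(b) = [3.06, 3.0, 1.63]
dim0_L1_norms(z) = [2.27, 4.09, 7.27]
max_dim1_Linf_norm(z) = 3.73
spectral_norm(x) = 1.00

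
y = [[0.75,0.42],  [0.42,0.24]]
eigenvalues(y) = [0.99, 0.0]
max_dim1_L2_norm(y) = 0.86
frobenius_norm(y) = 0.99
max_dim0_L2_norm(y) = 0.86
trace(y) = 0.99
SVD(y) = [[-0.87, -0.49], [-0.49, 0.87]] @ diag([0.986350180624776, 0.0036498193752240076]) @ [[-0.87, -0.49], [-0.49, 0.87]]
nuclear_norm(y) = 0.99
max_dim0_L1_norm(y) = 1.17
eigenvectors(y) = [[0.87, -0.49], [0.49, 0.87]]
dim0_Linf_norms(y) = [0.75, 0.42]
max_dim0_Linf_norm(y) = 0.75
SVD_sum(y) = [[0.75, 0.42], [0.42, 0.24]] + [[0.0, -0.0], [-0.00, 0.0]]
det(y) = 0.00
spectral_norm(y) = 0.99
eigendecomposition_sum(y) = [[0.75, 0.42], [0.42, 0.24]] + [[0.00, -0.00],[-0.00, 0.00]]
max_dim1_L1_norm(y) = 1.17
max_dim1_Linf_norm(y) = 0.75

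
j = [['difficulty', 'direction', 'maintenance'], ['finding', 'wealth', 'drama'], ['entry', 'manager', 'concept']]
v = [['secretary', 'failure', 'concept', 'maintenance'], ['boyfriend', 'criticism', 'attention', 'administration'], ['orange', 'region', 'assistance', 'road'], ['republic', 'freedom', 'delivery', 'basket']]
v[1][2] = 'attention'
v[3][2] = 'delivery'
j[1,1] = 'wealth'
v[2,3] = 'road'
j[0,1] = 'direction'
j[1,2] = 'drama'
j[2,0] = 'entry'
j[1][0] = 'finding'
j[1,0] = 'finding'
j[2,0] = 'entry'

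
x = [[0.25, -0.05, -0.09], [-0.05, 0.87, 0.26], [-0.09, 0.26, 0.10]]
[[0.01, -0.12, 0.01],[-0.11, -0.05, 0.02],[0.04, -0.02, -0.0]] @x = [[0.01, -0.10, -0.03], [-0.03, -0.03, -0.0], [0.01, -0.02, -0.01]]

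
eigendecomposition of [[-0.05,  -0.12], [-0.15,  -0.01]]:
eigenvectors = [[-0.72, 0.61], [-0.69, -0.79]]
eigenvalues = [-0.17, 0.11]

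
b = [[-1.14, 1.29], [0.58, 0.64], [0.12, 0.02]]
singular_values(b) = [1.73, 0.86]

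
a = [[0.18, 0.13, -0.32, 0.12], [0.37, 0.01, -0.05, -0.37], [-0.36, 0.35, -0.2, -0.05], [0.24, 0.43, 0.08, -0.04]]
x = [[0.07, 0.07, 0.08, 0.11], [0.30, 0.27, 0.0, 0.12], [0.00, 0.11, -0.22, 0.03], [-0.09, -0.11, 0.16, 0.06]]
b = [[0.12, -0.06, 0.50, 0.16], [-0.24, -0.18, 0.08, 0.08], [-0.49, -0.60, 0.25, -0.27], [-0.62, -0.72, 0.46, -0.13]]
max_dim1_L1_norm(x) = 0.69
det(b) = -0.00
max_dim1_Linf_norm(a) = 0.43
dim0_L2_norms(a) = [0.6, 0.57, 0.39, 0.39]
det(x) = 0.00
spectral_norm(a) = 0.64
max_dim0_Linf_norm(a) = 0.43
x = a @ b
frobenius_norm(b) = 1.50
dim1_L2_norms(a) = [0.41, 0.53, 0.54, 0.5]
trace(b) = 0.06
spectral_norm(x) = 0.47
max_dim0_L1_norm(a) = 1.15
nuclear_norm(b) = 2.12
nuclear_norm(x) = 0.87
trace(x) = 0.18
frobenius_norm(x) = 0.56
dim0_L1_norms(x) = [0.46, 0.56, 0.46, 0.32]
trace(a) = -0.05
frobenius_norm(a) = 0.99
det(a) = -0.04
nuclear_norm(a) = 1.91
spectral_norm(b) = 1.39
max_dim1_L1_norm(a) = 0.96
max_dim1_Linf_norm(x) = 0.3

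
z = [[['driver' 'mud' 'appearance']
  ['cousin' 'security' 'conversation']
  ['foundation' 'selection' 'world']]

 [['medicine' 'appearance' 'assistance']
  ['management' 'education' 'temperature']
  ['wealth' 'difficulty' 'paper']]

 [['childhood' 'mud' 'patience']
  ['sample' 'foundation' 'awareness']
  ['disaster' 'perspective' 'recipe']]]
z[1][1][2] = 'temperature'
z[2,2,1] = 'perspective'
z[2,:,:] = [['childhood', 'mud', 'patience'], ['sample', 'foundation', 'awareness'], ['disaster', 'perspective', 'recipe']]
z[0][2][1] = 'selection'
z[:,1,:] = [['cousin', 'security', 'conversation'], ['management', 'education', 'temperature'], ['sample', 'foundation', 'awareness']]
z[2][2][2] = 'recipe'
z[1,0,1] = 'appearance'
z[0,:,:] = [['driver', 'mud', 'appearance'], ['cousin', 'security', 'conversation'], ['foundation', 'selection', 'world']]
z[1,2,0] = 'wealth'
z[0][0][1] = 'mud'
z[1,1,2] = 'temperature'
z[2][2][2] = 'recipe'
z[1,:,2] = ['assistance', 'temperature', 'paper']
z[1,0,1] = 'appearance'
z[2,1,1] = 'foundation'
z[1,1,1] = 'education'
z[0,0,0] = 'driver'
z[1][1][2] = 'temperature'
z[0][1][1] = 'security'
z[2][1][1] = 'foundation'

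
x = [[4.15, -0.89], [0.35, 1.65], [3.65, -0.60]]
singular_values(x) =[5.63, 1.69]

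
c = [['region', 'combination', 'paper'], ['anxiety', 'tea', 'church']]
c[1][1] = 'tea'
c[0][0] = 'region'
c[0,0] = 'region'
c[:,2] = ['paper', 'church']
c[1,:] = ['anxiety', 'tea', 'church']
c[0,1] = 'combination'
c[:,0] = ['region', 'anxiety']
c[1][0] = 'anxiety'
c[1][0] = 'anxiety'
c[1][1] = 'tea'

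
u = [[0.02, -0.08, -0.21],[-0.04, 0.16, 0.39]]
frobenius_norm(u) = 0.48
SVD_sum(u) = [[0.02,-0.08,-0.21], [-0.04,0.16,0.39]] + [[-0.00, 0.00, -0.00], [-0.0, 0.00, -0.00]]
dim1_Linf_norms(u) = [0.21, 0.39]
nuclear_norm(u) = 0.48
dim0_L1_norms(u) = [0.06, 0.24, 0.6]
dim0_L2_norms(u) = [0.04, 0.18, 0.44]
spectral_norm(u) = 0.48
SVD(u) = [[-0.47, 0.88], [0.88, 0.47]] @ diag([0.47976391209759545, 0.005156418215272839]) @ [[-0.09, 0.37, 0.92], [-0.22, 0.90, -0.38]]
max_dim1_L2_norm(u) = 0.42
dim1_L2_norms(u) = [0.23, 0.42]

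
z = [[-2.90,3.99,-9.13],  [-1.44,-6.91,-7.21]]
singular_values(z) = [12.14, 7.89]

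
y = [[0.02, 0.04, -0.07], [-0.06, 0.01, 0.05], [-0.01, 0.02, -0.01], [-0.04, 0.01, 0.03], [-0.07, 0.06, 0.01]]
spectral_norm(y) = 0.13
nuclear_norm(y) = 0.22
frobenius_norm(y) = 0.16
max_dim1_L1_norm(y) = 0.14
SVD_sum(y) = [[0.04, -0.01, -0.03], [-0.06, 0.02, 0.04], [-0.01, 0.00, 0.0], [-0.04, 0.01, 0.03], [-0.06, 0.02, 0.04]] + [[-0.01, 0.05, -0.04], [0.00, -0.01, 0.01], [-0.0, 0.02, -0.01], [0.00, -0.0, 0.0], [-0.01, 0.04, -0.03]] + [[-0.00, -0.00, -0.0],[-0.0, -0.00, -0.00],[0.00, 0.0, 0.0],[-0.00, -0.0, -0.0],[0.00, 0.0, 0.00]]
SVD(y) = [[-0.35,0.76,0.54], [0.61,-0.13,0.57], [0.06,0.25,-0.32], [0.4,-0.03,0.30], [0.59,0.58,-0.43]] @ diag([0.1284345013159846, 0.09162259420325397, 0.003143104067667279]) @ [[-0.79, 0.26, 0.56], [-0.2, 0.75, -0.63], [-0.58, -0.61, -0.54]]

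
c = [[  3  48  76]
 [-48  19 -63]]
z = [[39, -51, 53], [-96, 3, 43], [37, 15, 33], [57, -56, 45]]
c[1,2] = -63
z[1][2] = 43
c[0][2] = 76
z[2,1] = 15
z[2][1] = 15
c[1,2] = -63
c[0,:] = [3, 48, 76]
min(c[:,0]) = -48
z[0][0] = 39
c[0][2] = 76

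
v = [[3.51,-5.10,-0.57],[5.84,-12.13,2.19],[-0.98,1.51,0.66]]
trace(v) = -7.96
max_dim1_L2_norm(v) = 13.64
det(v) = -7.36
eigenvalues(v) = [-10.22, 1.87, 0.38]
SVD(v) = [[-0.40, 0.79, 0.46],[-0.91, -0.41, -0.09],[0.11, -0.45, 0.88]] @ diag([14.994516515173402, 1.8613778463688562, 0.2635279667120946]) @ [[-0.46, 0.88, -0.11], [0.45, 0.12, -0.88], [0.77, 0.45, 0.45]]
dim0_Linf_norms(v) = [5.84, 12.13, 2.19]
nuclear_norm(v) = 17.12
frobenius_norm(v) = 15.11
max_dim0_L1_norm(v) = 18.74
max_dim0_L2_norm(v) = 13.24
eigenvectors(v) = [[0.34, 0.89, 0.80],[0.93, 0.32, 0.44],[-0.10, -0.32, 0.41]]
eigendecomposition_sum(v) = [[1.92, -4.35, 0.98], [5.23, -11.86, 2.66], [-0.55, 1.25, -0.28]] + [[1.42, -0.73, -1.99], [0.51, -0.26, -0.72], [-0.51, 0.26, 0.71]] + [[0.16,-0.01,0.45],[0.09,-0.01,0.25],[0.08,-0.01,0.23]]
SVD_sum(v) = [[2.75, -5.33, 0.68], [6.2, -12.03, 1.53], [-0.78, 1.51, -0.19]] + [[0.67,0.18,-1.3], [-0.34,-0.09,0.67], [-0.38,-0.1,0.75]] + [[0.09, 0.05, 0.05],[-0.02, -0.01, -0.01],[0.18, 0.11, 0.11]]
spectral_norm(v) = 14.99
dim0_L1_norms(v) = [10.33, 18.74, 3.42]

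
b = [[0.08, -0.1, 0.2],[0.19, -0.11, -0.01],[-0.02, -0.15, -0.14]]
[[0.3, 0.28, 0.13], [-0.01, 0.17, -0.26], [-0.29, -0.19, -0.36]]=b @ [[0.24, 1.02, -0.66], [0.38, 0.14, 1.12], [1.60, 1.05, 1.47]]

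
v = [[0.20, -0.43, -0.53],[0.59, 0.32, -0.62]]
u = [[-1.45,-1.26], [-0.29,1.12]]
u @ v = [[-1.03, 0.22, 1.55], [0.60, 0.48, -0.54]]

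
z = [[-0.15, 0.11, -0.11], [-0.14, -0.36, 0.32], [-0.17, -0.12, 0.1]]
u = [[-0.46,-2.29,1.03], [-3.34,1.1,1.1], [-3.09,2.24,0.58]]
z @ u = [[0.04,0.22,-0.1], [0.28,0.64,-0.35], [0.17,0.48,-0.25]]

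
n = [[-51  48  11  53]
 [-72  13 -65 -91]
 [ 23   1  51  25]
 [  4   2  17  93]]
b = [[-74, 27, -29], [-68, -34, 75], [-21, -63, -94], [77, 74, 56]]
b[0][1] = 27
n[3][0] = 4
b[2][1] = -63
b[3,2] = 56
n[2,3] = 25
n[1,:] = [-72, 13, -65, -91]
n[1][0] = -72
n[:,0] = [-51, -72, 23, 4]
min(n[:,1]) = 1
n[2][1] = 1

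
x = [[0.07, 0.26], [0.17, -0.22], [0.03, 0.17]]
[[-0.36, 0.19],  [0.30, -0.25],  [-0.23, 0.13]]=x@[[0.01, -0.42], [-1.37, 0.83]]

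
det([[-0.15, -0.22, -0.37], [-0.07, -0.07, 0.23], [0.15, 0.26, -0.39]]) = 0.006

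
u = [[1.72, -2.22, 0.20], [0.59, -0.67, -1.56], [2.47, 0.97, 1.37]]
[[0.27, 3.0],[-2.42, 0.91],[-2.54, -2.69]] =u @ [[-1.42, -0.42], [-1.09, -1.68], [1.48, -0.02]]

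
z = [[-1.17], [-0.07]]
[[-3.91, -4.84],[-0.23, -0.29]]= z@[[3.34, 4.14]]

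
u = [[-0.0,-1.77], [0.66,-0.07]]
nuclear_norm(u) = 2.43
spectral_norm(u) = 1.77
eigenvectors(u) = [[(-0.85+0j), -0.85-0.00j], [-0.02+0.52j, (-0.02-0.52j)]]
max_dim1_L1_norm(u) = 1.77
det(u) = 1.17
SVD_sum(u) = [[0.03, -1.77],[0.0, -0.08]] + [[-0.03, -0.00], [0.66, 0.01]]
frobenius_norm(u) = 1.89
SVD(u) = [[1.0,0.05],[0.05,-1.0]] @ diag([1.7716065192245418, 0.659401502152599]) @ [[0.02, -1.0], [-1.0, -0.02]]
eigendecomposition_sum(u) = [[0.00+0.54j, -0.88-0.03j],[0.33+0.01j, -0.04+0.54j]] + [[0.00-0.54j, -0.88+0.03j], [0.33-0.01j, -0.04-0.54j]]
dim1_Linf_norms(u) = [1.77, 0.66]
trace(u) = -0.07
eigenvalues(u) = [(-0.04+1.08j), (-0.04-1.08j)]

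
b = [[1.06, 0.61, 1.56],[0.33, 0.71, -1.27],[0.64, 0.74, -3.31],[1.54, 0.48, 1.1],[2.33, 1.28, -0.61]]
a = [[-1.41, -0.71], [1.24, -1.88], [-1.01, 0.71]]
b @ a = [[-2.31, -0.79], [1.7, -2.47], [3.36, -4.20], [-2.69, -1.21], [-1.08, -4.49]]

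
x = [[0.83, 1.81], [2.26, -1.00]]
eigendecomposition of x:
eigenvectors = [[0.81, -0.50],[0.58, 0.87]]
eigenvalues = [2.13, -2.3]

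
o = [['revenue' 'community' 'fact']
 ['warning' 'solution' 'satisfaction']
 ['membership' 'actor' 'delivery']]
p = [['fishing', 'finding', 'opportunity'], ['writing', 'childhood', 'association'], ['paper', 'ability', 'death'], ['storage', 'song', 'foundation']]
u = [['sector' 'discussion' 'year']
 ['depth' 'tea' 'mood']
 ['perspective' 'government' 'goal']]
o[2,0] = 'membership'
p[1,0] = 'writing'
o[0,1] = 'community'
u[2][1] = 'government'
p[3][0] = 'storage'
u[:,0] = ['sector', 'depth', 'perspective']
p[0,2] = 'opportunity'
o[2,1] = 'actor'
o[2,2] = 'delivery'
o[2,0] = 'membership'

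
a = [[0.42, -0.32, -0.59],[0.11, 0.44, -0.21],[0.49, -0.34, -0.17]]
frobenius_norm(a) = 1.12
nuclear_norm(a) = 1.72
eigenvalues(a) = [(0.07+0.45j), (0.07-0.45j), (0.54+0j)]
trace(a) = 0.69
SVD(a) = [[-0.80, 0.20, 0.57], [0.02, 0.95, -0.31], [-0.6, -0.24, -0.76]] @ diag([0.9686105913564685, 0.5208737533220867, 0.22756110259056542]) @ [[-0.65,0.48,0.59],[0.14,0.83,-0.53],[-0.75,-0.27,-0.61]]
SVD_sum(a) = [[0.5,-0.37,-0.46], [-0.01,0.01,0.01], [0.38,-0.28,-0.34]] + [[0.01,0.09,-0.06], [0.07,0.41,-0.26], [-0.02,-0.10,0.07]] + [[-0.1,  -0.03,  -0.08], [0.05,  0.02,  0.04], [0.13,  0.05,  0.11]]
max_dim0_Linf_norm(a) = 0.59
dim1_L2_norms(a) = [0.79, 0.5, 0.62]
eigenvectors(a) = [[0.75+0.00j, 0.75-0.00j, 0.06+0.00j],[0.14-0.12j, 0.14+0.12j, -0.88+0.00j],[0.37-0.51j, 0.37+0.51j, (0.47+0j)]]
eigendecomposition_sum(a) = [[0.21+0.20j,-0.14+0.04j,(-0.3+0.04j)],[(0.07+0j),-0.02+0.03j,(-0.05+0.06j)],[0.24-0.05j,-0.04+0.12j,(-0.12+0.23j)]] + [[(0.21-0.2j),(-0.14-0.04j),-0.30-0.04j], [(0.07-0j),(-0.02-0.03j),-0.05-0.06j], [0.24+0.05j,(-0.04-0.12j),-0.12-0.23j]] + [[0j, -0.03+0.00j, (0.01+0j)], [-0.03-0.00j, (0.48-0j), -0.12-0.00j], [0.02+0.00j, -0.25+0.00j, (0.06+0j)]]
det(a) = 0.11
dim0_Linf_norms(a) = [0.49, 0.44, 0.59]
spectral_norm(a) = 0.97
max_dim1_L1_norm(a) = 1.33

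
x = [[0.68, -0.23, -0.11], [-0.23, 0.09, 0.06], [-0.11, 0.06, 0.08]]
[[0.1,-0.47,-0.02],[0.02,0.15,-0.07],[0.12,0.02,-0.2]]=x@ [[0.50, 0.17, -0.82],[-0.08, 3.63, -0.93],[2.31, -2.28, -2.90]]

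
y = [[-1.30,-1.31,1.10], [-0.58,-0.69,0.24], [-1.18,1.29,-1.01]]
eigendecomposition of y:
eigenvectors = [[(-0.37+0j), 0.49-0.37j, 0.49+0.37j],[(-0.5+0j), (0.39-0.11j), (0.39+0.11j)],[-0.78+0.00j, 0.68+0.00j, 0.68-0.00j]]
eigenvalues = [(-0.74+0j), (-1.13+0.43j), (-1.13-0.43j)]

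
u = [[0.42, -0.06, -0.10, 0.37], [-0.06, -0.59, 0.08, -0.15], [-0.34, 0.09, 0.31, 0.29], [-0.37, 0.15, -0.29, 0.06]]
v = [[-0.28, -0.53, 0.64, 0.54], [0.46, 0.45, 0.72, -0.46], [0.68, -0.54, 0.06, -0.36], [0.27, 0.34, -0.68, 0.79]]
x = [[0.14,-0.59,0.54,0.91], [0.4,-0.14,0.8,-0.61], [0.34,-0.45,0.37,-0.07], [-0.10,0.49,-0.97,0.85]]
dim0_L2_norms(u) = [0.66, 0.62, 0.44, 0.5]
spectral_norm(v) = 1.40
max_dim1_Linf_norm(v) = 0.79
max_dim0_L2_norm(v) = 1.18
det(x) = -0.20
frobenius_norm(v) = 2.09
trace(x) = 1.22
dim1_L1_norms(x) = [2.18, 1.95, 1.23, 2.41]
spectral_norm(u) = 0.70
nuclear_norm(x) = 3.66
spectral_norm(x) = 1.81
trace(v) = 1.02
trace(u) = 0.20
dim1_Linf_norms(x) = [0.91, 0.8, 0.45, 0.97]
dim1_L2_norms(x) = [1.22, 1.09, 0.68, 1.38]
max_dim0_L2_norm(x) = 1.42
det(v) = -0.90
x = v + u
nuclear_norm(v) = 4.04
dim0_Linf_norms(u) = [0.42, 0.59, 0.31, 0.37]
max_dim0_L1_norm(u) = 1.19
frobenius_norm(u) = 1.12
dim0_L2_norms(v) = [0.91, 0.94, 1.18, 1.12]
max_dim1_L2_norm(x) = 1.38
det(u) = -0.08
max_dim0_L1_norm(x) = 2.68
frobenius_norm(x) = 2.25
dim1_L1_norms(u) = [0.95, 0.88, 1.03, 0.87]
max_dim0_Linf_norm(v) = 0.79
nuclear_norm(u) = 2.17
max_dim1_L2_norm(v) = 1.13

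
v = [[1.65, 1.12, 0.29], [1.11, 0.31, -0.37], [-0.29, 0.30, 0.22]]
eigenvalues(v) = [(2.28+0j), (-0.05+0.34j), (-0.05-0.34j)]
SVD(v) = [[-0.87, 0.4, -0.27], [-0.49, -0.67, 0.56], [0.04, 0.62, 0.78]] @ diag([2.2841064349571396, 0.7104885641666694, 0.1632905201650465]) @ [[-0.87, -0.49, -0.03], [-0.36, 0.61, 0.71], [-0.33, 0.63, -0.71]]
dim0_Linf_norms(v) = [1.65, 1.12, 0.37]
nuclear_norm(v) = 3.16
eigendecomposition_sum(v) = [[1.71+0.00j, (0.99+0j), (0.06+0j)], [(0.99+0j), 0.57+0.00j, (0.04+0j)], [(-0.1-0j), (-0.06-0j), (-0-0j)]] + [[-0.03+0.04j, (0.07-0.06j), (0.11+0.01j)], [(0.06-0.07j), -0.13+0.11j, -0.20-0.03j], [(-0.1-0.01j), (0.18+0.03j), (0.11+0.19j)]] + [[-0.03-0.04j, (0.07+0.06j), 0.11-0.01j],  [(0.06+0.07j), (-0.13-0.11j), (-0.2+0.03j)],  [(-0.1+0.01j), 0.18-0.03j, 0.11-0.19j]]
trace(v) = 2.18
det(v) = 0.26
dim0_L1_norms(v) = [3.05, 1.73, 0.88]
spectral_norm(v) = 2.28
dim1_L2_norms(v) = [2.02, 1.21, 0.47]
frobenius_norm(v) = 2.40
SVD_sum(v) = [[1.74, 0.97, 0.06], [0.97, 0.54, 0.03], [-0.09, -0.05, -0.00]] + [[-0.10, 0.17, 0.20], [0.17, -0.29, -0.34], [-0.16, 0.27, 0.31]] + [[0.01, -0.03, 0.03],  [-0.03, 0.06, -0.06],  [-0.04, 0.08, -0.09]]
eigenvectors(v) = [[(0.87+0j),(0.21-0.28j),0.21+0.28j], [(0.5+0j),(-0.41+0.49j),(-0.41-0.49j)], [(-0.05+0j),0.68+0.00j,0.68-0.00j]]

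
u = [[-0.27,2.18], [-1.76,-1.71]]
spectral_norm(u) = 2.95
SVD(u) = [[-0.64,  0.77], [0.77,  0.64]] @ diag([2.95476756144497, 1.4547675614449704]) @ [[-0.4, -0.92], [-0.92, 0.40]]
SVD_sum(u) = [[0.75, 1.73], [-0.91, -2.08]] + [[-1.02, 0.45], [-0.85, 0.37]]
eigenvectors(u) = [[(0.74+0j), 0.74-0.00j], [(-0.25+0.62j), (-0.25-0.62j)]]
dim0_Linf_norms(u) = [1.76, 2.18]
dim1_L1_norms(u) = [2.45, 3.47]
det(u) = 4.30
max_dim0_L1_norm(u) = 3.89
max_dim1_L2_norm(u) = 2.45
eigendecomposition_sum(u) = [[(-0.13+1.11j), (1.09+0.59j)], [(-0.88-0.48j), (-0.86+0.72j)]] + [[(-0.14-1.11j), 1.09-0.59j], [(-0.88+0.48j), -0.86-0.72j]]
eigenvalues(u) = [(-0.99+1.82j), (-0.99-1.82j)]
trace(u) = -1.98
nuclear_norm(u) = 4.41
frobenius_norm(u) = 3.29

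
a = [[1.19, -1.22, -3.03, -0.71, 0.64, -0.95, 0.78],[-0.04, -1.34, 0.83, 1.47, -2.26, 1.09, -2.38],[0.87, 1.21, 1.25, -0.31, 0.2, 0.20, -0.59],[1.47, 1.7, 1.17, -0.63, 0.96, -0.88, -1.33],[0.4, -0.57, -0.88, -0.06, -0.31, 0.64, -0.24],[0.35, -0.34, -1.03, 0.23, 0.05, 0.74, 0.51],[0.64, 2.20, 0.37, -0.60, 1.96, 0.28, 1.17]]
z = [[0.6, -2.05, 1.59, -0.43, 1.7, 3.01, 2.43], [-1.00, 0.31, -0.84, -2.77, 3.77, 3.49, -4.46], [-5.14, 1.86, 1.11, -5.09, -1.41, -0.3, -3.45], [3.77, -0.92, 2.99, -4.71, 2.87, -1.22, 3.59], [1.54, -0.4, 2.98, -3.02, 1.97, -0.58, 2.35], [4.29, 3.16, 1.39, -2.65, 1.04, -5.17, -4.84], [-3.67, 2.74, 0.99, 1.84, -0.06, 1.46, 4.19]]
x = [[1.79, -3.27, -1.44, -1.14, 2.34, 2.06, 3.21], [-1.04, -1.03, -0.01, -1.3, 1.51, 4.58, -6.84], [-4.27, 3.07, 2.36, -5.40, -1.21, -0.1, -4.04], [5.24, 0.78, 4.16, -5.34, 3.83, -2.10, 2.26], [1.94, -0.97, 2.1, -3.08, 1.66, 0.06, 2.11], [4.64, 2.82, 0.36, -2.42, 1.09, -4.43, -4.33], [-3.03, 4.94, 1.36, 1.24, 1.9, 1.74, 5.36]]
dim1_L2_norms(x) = [6.11, 8.6, 8.95, 9.9, 5.08, 8.66, 8.51]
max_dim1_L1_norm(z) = 22.54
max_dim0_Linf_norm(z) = 5.17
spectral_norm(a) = 5.27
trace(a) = 2.07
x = z + a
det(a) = -0.06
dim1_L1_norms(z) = [11.81, 16.64, 18.36, 20.07, 12.84, 22.54, 14.95]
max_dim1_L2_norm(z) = 9.41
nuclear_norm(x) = 47.84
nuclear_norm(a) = 15.12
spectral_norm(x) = 12.34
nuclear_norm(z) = 43.23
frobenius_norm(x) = 21.51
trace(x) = 0.37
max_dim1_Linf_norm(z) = 5.17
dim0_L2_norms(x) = [9.19, 7.42, 5.6, 8.81, 5.61, 7.23, 11.42]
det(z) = 14299.66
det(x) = 13388.07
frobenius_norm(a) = 7.79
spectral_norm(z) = 11.64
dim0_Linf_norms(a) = [1.47, 2.2, 3.03, 1.47, 2.26, 1.09, 2.38]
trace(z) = -1.70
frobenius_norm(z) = 19.61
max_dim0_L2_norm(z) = 9.85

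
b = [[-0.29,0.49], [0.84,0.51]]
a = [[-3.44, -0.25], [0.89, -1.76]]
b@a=[[1.43, -0.79], [-2.44, -1.11]]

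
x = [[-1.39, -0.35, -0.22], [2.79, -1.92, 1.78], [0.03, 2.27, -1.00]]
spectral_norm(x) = 4.28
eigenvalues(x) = [-3.4, -1.06, 0.15]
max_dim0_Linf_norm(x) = 2.79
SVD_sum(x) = [[-0.49,0.47,-0.37], [2.39,-2.31,1.81], [-1.17,1.13,-0.88]] + [[-0.89, -0.84, 0.11],[0.41, 0.38, -0.05],[1.2, 1.13, -0.14]] + [[-0.01, 0.02, 0.04],[-0.01, 0.01, 0.02],[-0.01, 0.01, 0.02]]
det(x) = 0.55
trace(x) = -4.31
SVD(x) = [[-0.18, -0.57, 0.80], [0.88, 0.26, 0.39], [-0.43, 0.78, 0.46]] @ diag([4.280303778638107, 2.1380210604745, 0.05971187104614176]) @ [[0.63, -0.61, 0.48], [0.73, 0.68, -0.09], [-0.27, 0.4, 0.87]]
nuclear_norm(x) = 6.48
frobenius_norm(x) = 4.78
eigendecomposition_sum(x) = [[0.19,-0.14,0.12], [2.71,-1.98,1.71], [-2.56,1.87,-1.62]] + [[-1.52, -0.18, -0.3], [-0.04, -0.00, -0.01], [2.37, 0.28, 0.47]] + [[-0.06, -0.03, -0.04],[0.12, 0.06, 0.08],[0.23, 0.12, 0.15]]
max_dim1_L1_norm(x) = 6.49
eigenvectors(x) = [[-0.05,-0.54,-0.22],[-0.73,-0.01,0.44],[0.69,0.84,0.87]]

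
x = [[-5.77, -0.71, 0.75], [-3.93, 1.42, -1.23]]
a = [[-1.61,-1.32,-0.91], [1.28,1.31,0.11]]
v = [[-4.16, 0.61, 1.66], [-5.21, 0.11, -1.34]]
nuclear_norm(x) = 9.12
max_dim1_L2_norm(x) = 5.86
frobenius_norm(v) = 7.03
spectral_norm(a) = 2.87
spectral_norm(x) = 6.99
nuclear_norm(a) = 3.40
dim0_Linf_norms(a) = [1.61, 1.32, 0.91]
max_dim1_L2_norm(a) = 2.27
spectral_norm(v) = 6.68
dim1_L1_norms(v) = [6.43, 6.66]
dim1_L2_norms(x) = [5.86, 4.36]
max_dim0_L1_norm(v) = 9.37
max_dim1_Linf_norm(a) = 1.61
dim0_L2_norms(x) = [6.98, 1.59, 1.44]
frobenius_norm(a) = 2.92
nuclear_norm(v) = 8.86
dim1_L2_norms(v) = [4.52, 5.38]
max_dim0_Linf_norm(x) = 5.77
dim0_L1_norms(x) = [9.7, 2.13, 1.98]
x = a + v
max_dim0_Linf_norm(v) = 5.21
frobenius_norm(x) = 7.30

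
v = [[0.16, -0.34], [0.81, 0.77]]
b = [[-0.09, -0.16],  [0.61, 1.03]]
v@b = [[-0.22, -0.38], [0.40, 0.66]]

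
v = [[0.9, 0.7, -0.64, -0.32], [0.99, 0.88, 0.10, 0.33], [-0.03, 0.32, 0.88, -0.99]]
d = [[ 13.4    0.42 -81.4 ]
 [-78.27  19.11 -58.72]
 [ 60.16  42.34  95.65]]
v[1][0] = 0.99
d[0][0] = 13.4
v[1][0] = 0.99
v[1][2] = 0.103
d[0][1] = 0.42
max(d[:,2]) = 95.65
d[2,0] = 60.16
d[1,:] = [-78.27, 19.11, -58.72]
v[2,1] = 0.318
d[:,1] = [0.42, 19.11, 42.34]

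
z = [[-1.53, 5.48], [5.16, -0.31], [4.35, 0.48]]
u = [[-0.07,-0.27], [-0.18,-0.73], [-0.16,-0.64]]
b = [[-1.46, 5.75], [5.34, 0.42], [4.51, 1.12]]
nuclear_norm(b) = 13.01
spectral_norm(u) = 1.04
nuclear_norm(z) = 12.36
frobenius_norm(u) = 1.04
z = b + u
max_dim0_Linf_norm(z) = 5.48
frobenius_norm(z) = 8.85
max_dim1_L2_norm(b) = 5.93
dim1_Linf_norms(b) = [5.75, 5.34, 4.51]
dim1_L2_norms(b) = [5.93, 5.36, 4.65]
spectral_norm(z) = 7.14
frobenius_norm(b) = 9.25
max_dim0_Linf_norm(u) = 0.73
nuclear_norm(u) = 1.04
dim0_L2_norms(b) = [7.14, 5.87]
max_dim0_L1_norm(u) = 1.64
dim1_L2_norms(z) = [5.69, 5.17, 4.38]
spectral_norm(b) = 7.15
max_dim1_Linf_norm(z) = 5.48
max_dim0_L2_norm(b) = 7.14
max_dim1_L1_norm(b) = 7.21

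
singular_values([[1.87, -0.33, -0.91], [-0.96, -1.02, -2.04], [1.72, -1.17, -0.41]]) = [2.93, 2.45, 0.7]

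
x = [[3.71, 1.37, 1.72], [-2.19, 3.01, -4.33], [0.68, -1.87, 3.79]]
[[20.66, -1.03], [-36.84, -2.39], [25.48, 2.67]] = x @ [[4.11,-0.56], [-2.20,-0.15], [4.9,0.73]]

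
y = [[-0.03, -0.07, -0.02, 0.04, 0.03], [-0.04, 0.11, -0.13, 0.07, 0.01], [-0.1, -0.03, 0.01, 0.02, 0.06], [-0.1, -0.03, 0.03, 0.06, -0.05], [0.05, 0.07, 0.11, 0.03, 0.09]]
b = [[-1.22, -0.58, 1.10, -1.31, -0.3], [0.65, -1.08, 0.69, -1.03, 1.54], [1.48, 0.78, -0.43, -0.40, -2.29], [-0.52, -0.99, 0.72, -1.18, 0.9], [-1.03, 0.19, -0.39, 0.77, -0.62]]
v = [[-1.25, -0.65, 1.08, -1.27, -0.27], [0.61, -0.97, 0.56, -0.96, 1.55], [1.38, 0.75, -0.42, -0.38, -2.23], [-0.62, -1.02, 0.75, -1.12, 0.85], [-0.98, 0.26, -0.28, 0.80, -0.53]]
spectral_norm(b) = 3.86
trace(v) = -4.29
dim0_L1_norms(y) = [0.32, 0.31, 0.3, 0.22, 0.24]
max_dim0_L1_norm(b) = 5.65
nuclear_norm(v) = 8.39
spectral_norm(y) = 0.20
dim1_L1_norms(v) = [4.52, 4.65, 5.16, 4.36, 2.85]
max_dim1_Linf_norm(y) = 0.13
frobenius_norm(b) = 4.99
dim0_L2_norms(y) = [0.16, 0.15, 0.17, 0.11, 0.12]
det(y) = -0.00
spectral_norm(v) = 3.76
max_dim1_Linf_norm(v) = 2.23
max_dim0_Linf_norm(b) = 2.29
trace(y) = 0.24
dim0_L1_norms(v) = [4.84, 3.65, 3.09, 4.53, 5.43]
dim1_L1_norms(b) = [4.51, 4.99, 5.38, 4.31, 3.0]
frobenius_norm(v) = 4.85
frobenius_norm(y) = 0.33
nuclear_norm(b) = 8.79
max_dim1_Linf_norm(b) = 2.29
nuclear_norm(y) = 0.67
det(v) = 0.31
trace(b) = -4.53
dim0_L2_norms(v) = [2.28, 1.74, 1.52, 2.14, 2.91]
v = y + b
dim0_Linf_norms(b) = [1.48, 1.08, 1.1, 1.31, 2.29]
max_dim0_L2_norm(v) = 2.91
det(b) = 0.93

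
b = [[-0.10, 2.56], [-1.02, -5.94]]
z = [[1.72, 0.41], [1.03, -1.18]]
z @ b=[[-0.59, 1.97], [1.1, 9.65]]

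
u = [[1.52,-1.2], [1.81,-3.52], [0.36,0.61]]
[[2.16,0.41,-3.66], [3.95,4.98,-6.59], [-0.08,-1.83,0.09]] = u @ [[0.90, -1.43, -1.56], [-0.66, -2.15, 1.07]]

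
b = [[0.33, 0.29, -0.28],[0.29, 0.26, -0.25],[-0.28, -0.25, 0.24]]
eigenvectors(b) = [[-0.63, -0.76, 0.17], [-0.56, 0.59, 0.58], [0.54, -0.27, 0.8]]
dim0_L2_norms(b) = [0.52, 0.46, 0.45]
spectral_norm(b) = 0.83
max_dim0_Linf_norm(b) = 0.33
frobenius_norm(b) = 0.83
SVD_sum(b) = [[0.33, 0.29, -0.28], [0.29, 0.26, -0.25], [-0.28, -0.25, 0.24]] + [[0.00, -0.0, 0.00], [-0.00, 0.0, -0.0], [0.0, -0.00, 0.0]] + [[-0.00, -0.0, -0.00], [-0.0, -0.00, -0.0], [-0.00, -0.00, -0.00]]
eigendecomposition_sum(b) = [[0.33, 0.29, -0.28], [0.29, 0.26, -0.25], [-0.28, -0.25, 0.24]] + [[0.0, -0.0, 0.0], [-0.0, 0.00, -0.0], [0.00, -0.00, 0.00]] + [[-0.0, -0.00, -0.00], [-0.0, -0.00, -0.0], [-0.00, -0.00, -0.0]]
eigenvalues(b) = [0.83, 0.0, -0.0]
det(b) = -0.00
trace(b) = 0.83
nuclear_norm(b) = 0.83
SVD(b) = [[-0.63, 0.76, 0.17], [-0.56, -0.59, 0.58], [0.54, 0.27, 0.8]] @ diag([0.8270968223023667, 0.0032726211048786126, 0.0003694434072452868]) @ [[-0.63, -0.56, 0.54], [0.76, -0.59, 0.27], [-0.17, -0.58, -0.8]]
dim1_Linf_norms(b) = [0.33, 0.29, 0.28]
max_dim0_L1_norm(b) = 0.9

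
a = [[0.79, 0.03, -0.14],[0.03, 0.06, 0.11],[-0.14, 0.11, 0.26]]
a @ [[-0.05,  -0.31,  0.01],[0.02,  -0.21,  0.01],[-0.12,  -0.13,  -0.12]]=[[-0.02, -0.23, 0.02], [-0.01, -0.04, -0.01], [-0.02, -0.01, -0.03]]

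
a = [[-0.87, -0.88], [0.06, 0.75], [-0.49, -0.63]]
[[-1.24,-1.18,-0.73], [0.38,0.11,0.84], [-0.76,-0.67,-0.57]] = a@[[0.99, 1.32, -0.31], [0.43, 0.04, 1.14]]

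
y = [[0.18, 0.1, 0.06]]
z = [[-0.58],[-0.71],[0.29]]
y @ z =[[-0.16]]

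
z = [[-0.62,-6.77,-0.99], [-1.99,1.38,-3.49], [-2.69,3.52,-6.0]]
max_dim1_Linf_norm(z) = 6.77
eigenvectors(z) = [[0.65, 0.86, -0.90], [0.45, -0.31, -0.15], [0.61, -0.41, 0.40]]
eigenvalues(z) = [-6.26, 2.28, -1.26]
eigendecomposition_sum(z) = [[-2.09, 0.25, -4.57], [-1.45, 0.18, -3.18], [-1.99, 0.24, -4.34]] + [[1.49, -4.49, 1.71], [-0.53, 1.61, -0.62], [-0.71, 2.14, -0.82]] + [[-0.02, -2.53, 1.87], [-0.0, -0.41, 0.3], [0.01, 1.14, -0.84]]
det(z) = 18.05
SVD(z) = [[0.44, 0.90, 0.09], [-0.42, 0.29, -0.86], [-0.79, 0.34, 0.51]] @ diag([9.010369222889377, 6.291289477980512, 0.3184700479786985]) @ [[0.30, -0.70, 0.64],[-0.32, -0.71, -0.62],[0.90, -0.02, -0.44]]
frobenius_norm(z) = 10.99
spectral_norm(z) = 9.01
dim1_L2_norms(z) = [6.87, 4.25, 7.46]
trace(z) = -5.24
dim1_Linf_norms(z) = [6.77, 3.49, 6.0]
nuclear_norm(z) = 15.62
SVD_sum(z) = [[1.18, -2.77, 2.54],[-1.15, 2.68, -2.46],[-2.15, 5.03, -4.61]] + [[-1.83,-4.00,-3.51], [-0.60,-1.31,-1.15], [-0.69,-1.50,-1.32]] + [[0.03, -0.00, -0.01],[-0.24, 0.01, 0.12],[0.14, -0.00, -0.07]]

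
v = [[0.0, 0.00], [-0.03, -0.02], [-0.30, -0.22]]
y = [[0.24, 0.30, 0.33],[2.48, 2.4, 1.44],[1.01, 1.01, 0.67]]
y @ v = [[-0.11,-0.08], [-0.5,-0.36], [-0.23,-0.17]]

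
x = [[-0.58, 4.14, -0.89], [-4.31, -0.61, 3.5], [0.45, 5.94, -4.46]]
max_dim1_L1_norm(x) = 10.85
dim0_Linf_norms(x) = [4.31, 5.94, 4.46]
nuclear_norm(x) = 14.78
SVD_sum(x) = [[0.74, 2.76, -2.19],[-0.71, -2.67, 2.12],[1.51, 5.64, -4.48]] + [[-1.73, 1.09, 0.79],[-3.45, 2.16, 1.56],[-0.78, 0.49, 0.36]] + [[0.42, 0.30, 0.51], [-0.15, -0.1, -0.18], [-0.27, -0.19, -0.34]]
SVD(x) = [[0.40, 0.44, -0.80], [-0.39, 0.88, 0.28], [0.83, 0.2, 0.53]] @ diag([8.900513571571379, 4.980876776959686, 0.9031747865265877]) @ [[0.20, 0.77, -0.61], [-0.79, 0.50, 0.36], [-0.58, -0.41, -0.71]]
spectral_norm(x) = 8.90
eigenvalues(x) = [(0.27+2.53j), (0.27-2.53j), (-6.19+0j)]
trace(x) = -5.65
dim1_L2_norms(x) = [4.27, 5.59, 7.44]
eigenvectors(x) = [[(0.63+0j), 0.63-0.00j, (0.35+0j)], [(0.24+0.45j), (0.24-0.45j), -0.29+0.00j], [(0.51+0.29j), (0.51-0.29j), (0.89+0j)]]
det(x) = -40.04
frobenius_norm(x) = 10.24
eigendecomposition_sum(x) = [[(-1.01+1.68j),(1.27+0.19j),0.81-0.60j], [-1.57-0.07j,0.35+0.97j,(0.73+0.34j)], [-1.58+0.92j,(0.95+0.73j),0.93-0.13j]] + [[-1.01-1.68j, 1.27-0.19j, 0.81+0.60j],[(-1.57+0.07j), 0.35-0.97j, (0.73-0.34j)],[-1.58-0.92j, (0.95-0.73j), (0.93+0.13j)]] + [[(1.43-0j), 1.60+0.00j, -2.50+0.00j],[(-1.16+0j), -1.30-0.00j, 2.03-0.00j],[3.61-0.00j, (4.05+0j), (-6.32+0j)]]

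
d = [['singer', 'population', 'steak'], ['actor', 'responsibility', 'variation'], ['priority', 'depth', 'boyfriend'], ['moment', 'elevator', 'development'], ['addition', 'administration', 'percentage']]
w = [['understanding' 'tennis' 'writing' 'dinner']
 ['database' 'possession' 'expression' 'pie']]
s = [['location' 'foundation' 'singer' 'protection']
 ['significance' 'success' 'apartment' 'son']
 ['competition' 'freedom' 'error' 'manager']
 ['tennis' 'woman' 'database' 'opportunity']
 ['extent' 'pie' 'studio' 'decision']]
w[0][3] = 'dinner'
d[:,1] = ['population', 'responsibility', 'depth', 'elevator', 'administration']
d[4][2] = 'percentage'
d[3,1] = 'elevator'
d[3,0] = 'moment'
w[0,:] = ['understanding', 'tennis', 'writing', 'dinner']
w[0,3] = 'dinner'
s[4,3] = 'decision'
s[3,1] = 'woman'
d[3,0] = 'moment'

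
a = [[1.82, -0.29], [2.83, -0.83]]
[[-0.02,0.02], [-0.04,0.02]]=a @ [[-0.01, 0.01], [0.01, 0.01]]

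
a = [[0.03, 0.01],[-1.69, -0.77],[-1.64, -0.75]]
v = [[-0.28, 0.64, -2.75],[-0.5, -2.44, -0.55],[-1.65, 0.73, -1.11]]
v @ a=[[3.42, 1.57], [5.01, 2.29], [0.54, 0.25]]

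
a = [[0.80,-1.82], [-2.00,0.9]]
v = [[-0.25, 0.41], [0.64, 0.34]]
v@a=[[-1.02, 0.82], [-0.17, -0.86]]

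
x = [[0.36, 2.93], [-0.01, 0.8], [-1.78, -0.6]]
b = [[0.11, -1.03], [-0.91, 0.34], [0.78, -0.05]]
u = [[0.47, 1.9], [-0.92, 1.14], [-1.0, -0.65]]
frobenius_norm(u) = 2.72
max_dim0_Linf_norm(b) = 1.03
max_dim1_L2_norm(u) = 1.96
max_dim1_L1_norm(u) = 2.37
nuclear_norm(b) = 2.25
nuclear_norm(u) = 3.74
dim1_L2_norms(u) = [1.96, 1.46, 1.19]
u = b + x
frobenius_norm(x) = 3.59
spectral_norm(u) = 2.32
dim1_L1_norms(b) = [1.14, 1.25, 0.83]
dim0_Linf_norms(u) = [1.0, 1.9]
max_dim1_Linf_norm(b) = 1.03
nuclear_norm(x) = 4.83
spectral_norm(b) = 1.34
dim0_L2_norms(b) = [1.2, 1.09]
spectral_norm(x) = 3.20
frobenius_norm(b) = 1.62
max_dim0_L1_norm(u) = 3.69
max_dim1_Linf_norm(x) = 2.93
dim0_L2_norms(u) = [1.44, 2.31]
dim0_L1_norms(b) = [1.8, 1.42]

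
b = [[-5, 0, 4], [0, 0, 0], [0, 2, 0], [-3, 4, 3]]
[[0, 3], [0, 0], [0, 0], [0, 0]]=b @[[0, -3], [0, 0], [0, -3]]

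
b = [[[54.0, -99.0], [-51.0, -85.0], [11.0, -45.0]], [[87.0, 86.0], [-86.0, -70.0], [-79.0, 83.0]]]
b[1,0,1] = 86.0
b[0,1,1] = -85.0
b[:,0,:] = [[54.0, -99.0], [87.0, 86.0]]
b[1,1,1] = -70.0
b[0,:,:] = [[54.0, -99.0], [-51.0, -85.0], [11.0, -45.0]]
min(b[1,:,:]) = -86.0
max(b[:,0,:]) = 87.0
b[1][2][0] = -79.0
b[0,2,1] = -45.0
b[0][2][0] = 11.0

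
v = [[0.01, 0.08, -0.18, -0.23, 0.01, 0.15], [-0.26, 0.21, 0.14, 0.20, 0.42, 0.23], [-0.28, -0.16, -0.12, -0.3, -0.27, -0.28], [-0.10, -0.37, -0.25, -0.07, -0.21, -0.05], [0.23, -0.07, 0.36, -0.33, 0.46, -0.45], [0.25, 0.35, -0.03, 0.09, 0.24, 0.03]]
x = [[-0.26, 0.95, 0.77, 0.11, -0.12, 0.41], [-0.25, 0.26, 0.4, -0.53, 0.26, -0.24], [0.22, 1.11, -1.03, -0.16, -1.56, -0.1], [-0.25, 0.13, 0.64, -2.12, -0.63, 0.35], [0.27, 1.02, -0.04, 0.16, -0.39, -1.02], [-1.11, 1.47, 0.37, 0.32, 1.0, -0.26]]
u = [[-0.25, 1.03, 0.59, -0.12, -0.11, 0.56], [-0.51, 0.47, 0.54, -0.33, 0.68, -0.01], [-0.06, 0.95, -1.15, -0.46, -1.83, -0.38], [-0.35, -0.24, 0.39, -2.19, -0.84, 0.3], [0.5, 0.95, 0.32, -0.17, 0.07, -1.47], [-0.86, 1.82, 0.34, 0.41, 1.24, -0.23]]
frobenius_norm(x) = 4.45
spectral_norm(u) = 3.12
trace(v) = 0.52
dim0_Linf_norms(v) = [0.28, 0.37, 0.36, 0.33, 0.46, 0.45]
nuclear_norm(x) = 9.20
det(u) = 1.67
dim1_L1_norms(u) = [2.66, 2.54, 4.83, 4.31, 3.48, 4.9]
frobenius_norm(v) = 1.45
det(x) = -0.02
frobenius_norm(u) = 4.94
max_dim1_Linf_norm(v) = 0.46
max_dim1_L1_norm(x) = 4.53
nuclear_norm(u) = 10.31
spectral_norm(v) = 0.98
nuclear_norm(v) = 3.06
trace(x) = -3.80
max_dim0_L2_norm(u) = 2.54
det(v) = 0.01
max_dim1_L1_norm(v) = 1.9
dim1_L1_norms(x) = [2.62, 1.94, 4.18, 4.12, 2.9, 4.53]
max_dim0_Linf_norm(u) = 2.19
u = x + v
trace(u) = -3.28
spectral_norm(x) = 2.54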